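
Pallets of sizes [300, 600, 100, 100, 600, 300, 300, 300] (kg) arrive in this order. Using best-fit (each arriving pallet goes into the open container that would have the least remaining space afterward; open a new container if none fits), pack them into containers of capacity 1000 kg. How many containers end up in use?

3

  300 → container 1 (new)  [load 300/1000]
  600 → container 1  [load 900/1000]
  100 → container 1  [load 1000/1000]
  100 → container 2 (new)  [load 100/1000]
  600 → container 2  [load 700/1000]
  300 → container 2  [load 1000/1000]
  300 → container 3 (new)  [load 300/1000]
  300 → container 3  [load 600/1000]
3 containers opened.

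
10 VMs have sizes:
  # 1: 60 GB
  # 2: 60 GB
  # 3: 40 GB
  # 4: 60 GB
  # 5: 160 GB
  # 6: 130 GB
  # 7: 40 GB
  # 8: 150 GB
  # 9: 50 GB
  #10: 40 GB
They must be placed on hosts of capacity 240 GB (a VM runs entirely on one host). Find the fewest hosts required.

Total = 160 + 150 + 130 + 60 + 60 + 60 + 50 + 40 + 40 + 40 = 790 GB.
Lower bound: ⌈790/240⌉ = 4 hosts.
A packing using 4 hosts:
  host 1: 160 + 60 = 220
  host 2: 150 + 60 = 210
  host 3: 130 + 60 + 50 = 240
  host 4: 40 + 40 + 40 = 120
This matches the lower bound, so 4 is optimal.

4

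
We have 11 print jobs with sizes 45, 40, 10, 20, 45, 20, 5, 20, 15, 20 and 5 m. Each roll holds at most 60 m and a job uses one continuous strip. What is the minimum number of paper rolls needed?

5

Total = 45 + 45 + 40 + 20 + 20 + 20 + 20 + 15 + 10 + 5 + 5 = 245 m.
Lower bound: ⌈245/60⌉ = 5 paper rolls.
A packing using 5 paper rolls:
  roll 1: 45 + 15 = 60
  roll 2: 45 + 10 + 5 = 60
  roll 3: 40 + 20 = 60
  roll 4: 20 + 20 + 20 = 60
  roll 5: 5 = 5
This matches the lower bound, so 5 is optimal.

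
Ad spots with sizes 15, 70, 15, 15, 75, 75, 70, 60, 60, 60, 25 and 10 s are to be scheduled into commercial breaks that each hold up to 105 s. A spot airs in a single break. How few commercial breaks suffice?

7

Total = 75 + 75 + 70 + 70 + 60 + 60 + 60 + 25 + 15 + 15 + 15 + 10 = 550 s.
Lower bound: ⌈550/105⌉ = 6 commercial breaks.
Also, 7 ad spots each exceed 105/2 s, and no two of those can share a break, so at least 7 commercial breaks are needed.
A packing using 7 commercial breaks:
  break 1: 75 + 25 = 100
  break 2: 75 + 15 + 15 = 105
  break 3: 70 + 15 + 10 = 95
  break 4: 70 = 70
  break 5: 60 = 60
  break 6: 60 = 60
  break 7: 60 = 60
This matches the lower bound, so 7 is optimal.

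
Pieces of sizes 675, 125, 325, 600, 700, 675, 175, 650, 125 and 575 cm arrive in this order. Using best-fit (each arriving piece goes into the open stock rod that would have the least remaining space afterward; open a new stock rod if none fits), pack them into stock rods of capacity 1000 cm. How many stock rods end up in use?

  675 → stock rod 1 (new)  [load 675/1000]
  125 → stock rod 1  [load 800/1000]
  325 → stock rod 2 (new)  [load 325/1000]
  600 → stock rod 2  [load 925/1000]
  700 → stock rod 3 (new)  [load 700/1000]
  675 → stock rod 4 (new)  [load 675/1000]
  175 → stock rod 1  [load 975/1000]
  650 → stock rod 5 (new)  [load 650/1000]
  125 → stock rod 3  [load 825/1000]
  575 → stock rod 6 (new)  [load 575/1000]
6 stock rods opened.

6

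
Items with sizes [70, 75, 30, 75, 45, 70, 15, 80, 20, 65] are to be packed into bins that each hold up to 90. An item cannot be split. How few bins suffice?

7

Total = 80 + 75 + 75 + 70 + 70 + 65 + 45 + 30 + 20 + 15 = 545.
Lower bound: ⌈545/90⌉ = 7 bins.
A packing using 7 bins:
  bin 1: 80 = 80
  bin 2: 75 + 15 = 90
  bin 3: 75 = 75
  bin 4: 70 + 20 = 90
  bin 5: 70 = 70
  bin 6: 65 = 65
  bin 7: 45 + 30 = 75
This matches the lower bound, so 7 is optimal.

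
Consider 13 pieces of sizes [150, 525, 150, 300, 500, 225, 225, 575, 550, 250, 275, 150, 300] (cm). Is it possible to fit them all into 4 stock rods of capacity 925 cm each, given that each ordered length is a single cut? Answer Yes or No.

Total = 4175 cm; ⌈4175/925⌉ = 5.
At least 5 stock rods are required, but only 4 are allowed.

No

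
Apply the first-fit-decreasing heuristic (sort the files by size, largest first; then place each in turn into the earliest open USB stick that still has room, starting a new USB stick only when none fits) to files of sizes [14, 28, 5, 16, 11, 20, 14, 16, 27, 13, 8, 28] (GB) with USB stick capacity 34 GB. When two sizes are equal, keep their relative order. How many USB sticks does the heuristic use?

7

Sorted descending: 28, 28, 27, 20, 16, 16, 14, 14, 13, 11, 8, 5.
  28 → USB stick 1 (new)  [load 28/34]
  28 → USB stick 2 (new)  [load 28/34]
  27 → USB stick 3 (new)  [load 27/34]
  20 → USB stick 4 (new)  [load 20/34]
  16 → USB stick 5 (new)  [load 16/34]
  16 → USB stick 5  [load 32/34]
  14 → USB stick 4  [load 34/34]
  14 → USB stick 6 (new)  [load 14/34]
  13 → USB stick 6  [load 27/34]
  11 → USB stick 7 (new)  [load 11/34]
  8 → USB stick 7  [load 19/34]
  5 → USB stick 1  [load 33/34]
7 USB sticks opened.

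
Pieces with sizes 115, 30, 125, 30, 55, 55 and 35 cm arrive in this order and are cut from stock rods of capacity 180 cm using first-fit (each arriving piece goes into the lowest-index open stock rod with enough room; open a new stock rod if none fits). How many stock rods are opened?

  115 → stock rod 1 (new)  [load 115/180]
  30 → stock rod 1  [load 145/180]
  125 → stock rod 2 (new)  [load 125/180]
  30 → stock rod 1  [load 175/180]
  55 → stock rod 2  [load 180/180]
  55 → stock rod 3 (new)  [load 55/180]
  35 → stock rod 3  [load 90/180]
3 stock rods opened.

3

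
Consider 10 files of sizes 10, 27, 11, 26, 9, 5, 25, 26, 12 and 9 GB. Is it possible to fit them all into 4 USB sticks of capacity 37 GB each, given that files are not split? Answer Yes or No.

No

Total = 160 GB; ⌈160/37⌉ = 5.
At least 5 USB sticks are required, but only 4 are allowed.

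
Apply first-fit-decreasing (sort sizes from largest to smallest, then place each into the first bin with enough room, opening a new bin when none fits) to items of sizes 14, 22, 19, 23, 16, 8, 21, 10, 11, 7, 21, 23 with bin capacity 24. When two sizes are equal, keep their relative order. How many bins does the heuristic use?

9

Sorted descending: 23, 23, 22, 21, 21, 19, 16, 14, 11, 10, 8, 7.
  23 → bin 1 (new)  [load 23/24]
  23 → bin 2 (new)  [load 23/24]
  22 → bin 3 (new)  [load 22/24]
  21 → bin 4 (new)  [load 21/24]
  21 → bin 5 (new)  [load 21/24]
  19 → bin 6 (new)  [load 19/24]
  16 → bin 7 (new)  [load 16/24]
  14 → bin 8 (new)  [load 14/24]
  11 → bin 9 (new)  [load 11/24]
  10 → bin 8  [load 24/24]
  8 → bin 7  [load 24/24]
  7 → bin 9  [load 18/24]
9 bins opened.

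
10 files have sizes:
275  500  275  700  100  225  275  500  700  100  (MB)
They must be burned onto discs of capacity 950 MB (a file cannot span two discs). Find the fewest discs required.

Total = 700 + 700 + 500 + 500 + 275 + 275 + 275 + 225 + 100 + 100 = 3650 MB.
Lower bound: ⌈3650/950⌉ = 4 discs.
A packing using 5 discs:
  disc 1: 700 + 225 = 925
  disc 2: 700 + 100 + 100 = 900
  disc 3: 500 + 275 = 775
  disc 4: 500 + 275 = 775
  disc 5: 275 = 275
No arrangement into 4 discs stays within capacity, so 5 is optimal.

5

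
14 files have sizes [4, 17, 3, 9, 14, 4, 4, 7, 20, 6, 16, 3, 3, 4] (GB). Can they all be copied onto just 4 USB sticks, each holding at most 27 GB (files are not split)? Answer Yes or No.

Total = 114 GB; ⌈114/27⌉ = 5.
At least 5 USB sticks are required, but only 4 are allowed.

No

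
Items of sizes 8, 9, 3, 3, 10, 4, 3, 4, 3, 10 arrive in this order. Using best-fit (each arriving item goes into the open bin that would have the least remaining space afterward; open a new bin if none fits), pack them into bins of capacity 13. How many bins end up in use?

  8 → bin 1 (new)  [load 8/13]
  9 → bin 2 (new)  [load 9/13]
  3 → bin 2  [load 12/13]
  3 → bin 1  [load 11/13]
  10 → bin 3 (new)  [load 10/13]
  4 → bin 4 (new)  [load 4/13]
  3 → bin 3  [load 13/13]
  4 → bin 4  [load 8/13]
  3 → bin 4  [load 11/13]
  10 → bin 5 (new)  [load 10/13]
5 bins opened.

5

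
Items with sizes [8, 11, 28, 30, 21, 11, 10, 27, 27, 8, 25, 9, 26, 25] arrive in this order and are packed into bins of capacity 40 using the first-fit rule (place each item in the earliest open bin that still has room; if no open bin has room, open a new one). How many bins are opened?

8

  8 → bin 1 (new)  [load 8/40]
  11 → bin 1  [load 19/40]
  28 → bin 2 (new)  [load 28/40]
  30 → bin 3 (new)  [load 30/40]
  21 → bin 1  [load 40/40]
  11 → bin 2  [load 39/40]
  10 → bin 3  [load 40/40]
  27 → bin 4 (new)  [load 27/40]
  27 → bin 5 (new)  [load 27/40]
  8 → bin 4  [load 35/40]
  25 → bin 6 (new)  [load 25/40]
  9 → bin 5  [load 36/40]
  26 → bin 7 (new)  [load 26/40]
  25 → bin 8 (new)  [load 25/40]
8 bins opened.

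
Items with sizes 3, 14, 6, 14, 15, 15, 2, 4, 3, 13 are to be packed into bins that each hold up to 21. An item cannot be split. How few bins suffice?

Total = 15 + 15 + 14 + 14 + 13 + 6 + 4 + 3 + 3 + 2 = 89.
Lower bound: ⌈89/21⌉ = 5 bins.
A packing using 5 bins:
  bin 1: 15 + 6 = 21
  bin 2: 15 + 4 + 2 = 21
  bin 3: 14 + 3 + 3 = 20
  bin 4: 14 = 14
  bin 5: 13 = 13
This matches the lower bound, so 5 is optimal.

5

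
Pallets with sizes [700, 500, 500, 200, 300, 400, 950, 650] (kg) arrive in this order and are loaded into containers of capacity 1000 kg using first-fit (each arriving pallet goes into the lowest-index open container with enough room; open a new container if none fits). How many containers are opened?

5

  700 → container 1 (new)  [load 700/1000]
  500 → container 2 (new)  [load 500/1000]
  500 → container 2  [load 1000/1000]
  200 → container 1  [load 900/1000]
  300 → container 3 (new)  [load 300/1000]
  400 → container 3  [load 700/1000]
  950 → container 4 (new)  [load 950/1000]
  650 → container 5 (new)  [load 650/1000]
5 containers opened.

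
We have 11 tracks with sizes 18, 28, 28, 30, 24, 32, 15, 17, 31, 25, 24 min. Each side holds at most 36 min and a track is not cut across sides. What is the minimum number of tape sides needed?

Total = 32 + 31 + 30 + 28 + 28 + 25 + 24 + 24 + 18 + 17 + 15 = 272 min.
Lower bound: ⌈272/36⌉ = 8 tape sides.
A packing using 10 tape sides:
  side 1: 32 = 32
  side 2: 31 = 31
  side 3: 30 = 30
  side 4: 28 = 28
  side 5: 28 = 28
  side 6: 25 = 25
  side 7: 24 = 24
  side 8: 24 = 24
  side 9: 18 + 17 = 35
  side 10: 15 = 15
No arrangement into 9 tape sides stays within capacity, so 10 is optimal.

10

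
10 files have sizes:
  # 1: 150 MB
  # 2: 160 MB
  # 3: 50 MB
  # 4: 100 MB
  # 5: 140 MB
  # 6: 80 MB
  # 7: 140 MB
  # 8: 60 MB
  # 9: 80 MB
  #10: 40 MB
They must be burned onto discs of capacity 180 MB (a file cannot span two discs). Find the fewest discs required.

7

Total = 160 + 150 + 140 + 140 + 100 + 80 + 80 + 60 + 50 + 40 = 1000 MB.
Lower bound: ⌈1000/180⌉ = 6 discs.
A packing using 7 discs:
  disc 1: 160 = 160
  disc 2: 150 = 150
  disc 3: 140 + 40 = 180
  disc 4: 140 = 140
  disc 5: 100 + 80 = 180
  disc 6: 80 + 60 = 140
  disc 7: 50 = 50
No arrangement into 6 discs stays within capacity, so 7 is optimal.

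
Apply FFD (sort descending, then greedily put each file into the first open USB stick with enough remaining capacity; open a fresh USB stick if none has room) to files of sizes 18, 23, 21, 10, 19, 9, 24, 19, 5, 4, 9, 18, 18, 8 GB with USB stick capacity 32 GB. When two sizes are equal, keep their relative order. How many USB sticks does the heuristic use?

Sorted descending: 24, 23, 21, 19, 19, 18, 18, 18, 10, 9, 9, 8, 5, 4.
  24 → USB stick 1 (new)  [load 24/32]
  23 → USB stick 2 (new)  [load 23/32]
  21 → USB stick 3 (new)  [load 21/32]
  19 → USB stick 4 (new)  [load 19/32]
  19 → USB stick 5 (new)  [load 19/32]
  18 → USB stick 6 (new)  [load 18/32]
  18 → USB stick 7 (new)  [load 18/32]
  18 → USB stick 8 (new)  [load 18/32]
  10 → USB stick 3  [load 31/32]
  9 → USB stick 2  [load 32/32]
  9 → USB stick 4  [load 28/32]
  8 → USB stick 1  [load 32/32]
  5 → USB stick 5  [load 24/32]
  4 → USB stick 4  [load 32/32]
8 USB sticks opened.

8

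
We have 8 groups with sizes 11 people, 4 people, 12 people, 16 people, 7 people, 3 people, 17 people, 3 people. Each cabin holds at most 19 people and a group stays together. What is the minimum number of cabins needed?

Total = 17 + 16 + 12 + 11 + 7 + 4 + 3 + 3 = 73 people.
Lower bound: ⌈73/19⌉ = 4 cabins.
A packing using 4 cabins:
  cabin 1: 17 = 17
  cabin 2: 16 + 3 = 19
  cabin 3: 12 + 7 = 19
  cabin 4: 11 + 4 + 3 = 18
This matches the lower bound, so 4 is optimal.

4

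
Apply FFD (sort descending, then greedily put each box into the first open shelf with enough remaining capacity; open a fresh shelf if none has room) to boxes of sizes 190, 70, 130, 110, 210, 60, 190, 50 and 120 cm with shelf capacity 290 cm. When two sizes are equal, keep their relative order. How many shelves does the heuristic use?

Sorted descending: 210, 190, 190, 130, 120, 110, 70, 60, 50.
  210 → shelf 1 (new)  [load 210/290]
  190 → shelf 2 (new)  [load 190/290]
  190 → shelf 3 (new)  [load 190/290]
  130 → shelf 4 (new)  [load 130/290]
  120 → shelf 4  [load 250/290]
  110 → shelf 5 (new)  [load 110/290]
  70 → shelf 1  [load 280/290]
  60 → shelf 2  [load 250/290]
  50 → shelf 3  [load 240/290]
5 shelves opened.

5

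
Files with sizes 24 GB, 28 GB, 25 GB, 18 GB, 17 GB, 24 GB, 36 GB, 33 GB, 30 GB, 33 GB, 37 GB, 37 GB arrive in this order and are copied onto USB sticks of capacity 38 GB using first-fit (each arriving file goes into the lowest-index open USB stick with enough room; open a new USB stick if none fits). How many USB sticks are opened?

11

  24 → USB stick 1 (new)  [load 24/38]
  28 → USB stick 2 (new)  [load 28/38]
  25 → USB stick 3 (new)  [load 25/38]
  18 → USB stick 4 (new)  [load 18/38]
  17 → USB stick 4  [load 35/38]
  24 → USB stick 5 (new)  [load 24/38]
  36 → USB stick 6 (new)  [load 36/38]
  33 → USB stick 7 (new)  [load 33/38]
  30 → USB stick 8 (new)  [load 30/38]
  33 → USB stick 9 (new)  [load 33/38]
  37 → USB stick 10 (new)  [load 37/38]
  37 → USB stick 11 (new)  [load 37/38]
11 USB sticks opened.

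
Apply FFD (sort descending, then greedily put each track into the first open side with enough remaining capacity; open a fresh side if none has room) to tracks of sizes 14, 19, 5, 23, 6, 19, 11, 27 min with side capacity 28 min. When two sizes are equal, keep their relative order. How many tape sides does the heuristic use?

5

Sorted descending: 27, 23, 19, 19, 14, 11, 6, 5.
  27 → side 1 (new)  [load 27/28]
  23 → side 2 (new)  [load 23/28]
  19 → side 3 (new)  [load 19/28]
  19 → side 4 (new)  [load 19/28]
  14 → side 5 (new)  [load 14/28]
  11 → side 5  [load 25/28]
  6 → side 3  [load 25/28]
  5 → side 2  [load 28/28]
5 tape sides opened.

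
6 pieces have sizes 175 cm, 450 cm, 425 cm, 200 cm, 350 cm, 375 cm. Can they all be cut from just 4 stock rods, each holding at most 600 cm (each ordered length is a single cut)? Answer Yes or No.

A valid assignment using 4 stock rods:
  stock rod 1: 450 = 450
  stock rod 2: 425 + 175 = 600
  stock rod 3: 375 + 200 = 575
  stock rod 4: 350 = 350
Every load is within 600 cm, so 4 stock rods suffice.

Yes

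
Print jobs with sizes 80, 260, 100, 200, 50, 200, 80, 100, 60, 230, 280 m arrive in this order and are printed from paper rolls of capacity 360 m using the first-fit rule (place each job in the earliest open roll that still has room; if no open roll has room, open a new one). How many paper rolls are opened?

  80 → roll 1 (new)  [load 80/360]
  260 → roll 1  [load 340/360]
  100 → roll 2 (new)  [load 100/360]
  200 → roll 2  [load 300/360]
  50 → roll 2  [load 350/360]
  200 → roll 3 (new)  [load 200/360]
  80 → roll 3  [load 280/360]
  100 → roll 4 (new)  [load 100/360]
  60 → roll 3  [load 340/360]
  230 → roll 4  [load 330/360]
  280 → roll 5 (new)  [load 280/360]
5 paper rolls opened.

5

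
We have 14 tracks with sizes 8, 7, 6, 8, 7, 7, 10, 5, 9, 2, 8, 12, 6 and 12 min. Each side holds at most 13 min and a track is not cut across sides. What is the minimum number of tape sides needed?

10

Total = 12 + 12 + 10 + 9 + 8 + 8 + 8 + 7 + 7 + 7 + 6 + 6 + 5 + 2 = 107 min.
Lower bound: ⌈107/13⌉ = 9 tape sides.
Also, 10 tracks each exceed 13/2 min, and no two of those can share a side, so at least 10 tape sides are needed.
A packing using 10 tape sides:
  side 1: 12 = 12
  side 2: 12 = 12
  side 3: 10 + 2 = 12
  side 4: 9 = 9
  side 5: 8 + 5 = 13
  side 6: 8 = 8
  side 7: 8 = 8
  side 8: 7 + 6 = 13
  side 9: 7 + 6 = 13
  side 10: 7 = 7
This matches the lower bound, so 10 is optimal.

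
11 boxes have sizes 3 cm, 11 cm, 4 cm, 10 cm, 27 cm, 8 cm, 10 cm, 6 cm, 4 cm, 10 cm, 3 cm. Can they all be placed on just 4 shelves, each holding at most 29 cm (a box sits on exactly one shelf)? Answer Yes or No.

A valid assignment using 4 shelves:
  shelf 1: 27 = 27
  shelf 2: 11 + 10 + 8 = 29
  shelf 3: 10 + 10 + 6 + 3 = 29
  shelf 4: 4 + 4 + 3 = 11
Every load is within 29 cm, so 4 shelves suffice.

Yes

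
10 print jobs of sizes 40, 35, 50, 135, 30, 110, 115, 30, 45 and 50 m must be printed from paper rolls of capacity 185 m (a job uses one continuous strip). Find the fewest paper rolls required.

4

Total = 135 + 115 + 110 + 50 + 50 + 45 + 40 + 35 + 30 + 30 = 640 m.
Lower bound: ⌈640/185⌉ = 4 paper rolls.
A packing using 4 paper rolls:
  roll 1: 135 + 50 = 185
  roll 2: 115 + 50 = 165
  roll 3: 110 + 45 + 30 = 185
  roll 4: 40 + 35 + 30 = 105
This matches the lower bound, so 4 is optimal.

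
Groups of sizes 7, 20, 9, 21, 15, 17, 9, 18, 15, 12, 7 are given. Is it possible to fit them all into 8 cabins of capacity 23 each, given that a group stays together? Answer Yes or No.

Yes

A valid assignment using 8 cabins:
  cabin 1: 21 = 21
  cabin 2: 20 = 20
  cabin 3: 18 = 18
  cabin 4: 17 = 17
  cabin 5: 15 + 7 = 22
  cabin 6: 15 + 7 = 22
  cabin 7: 12 + 9 = 21
  cabin 8: 9 = 9
Every load is within 23, so 8 cabins suffice.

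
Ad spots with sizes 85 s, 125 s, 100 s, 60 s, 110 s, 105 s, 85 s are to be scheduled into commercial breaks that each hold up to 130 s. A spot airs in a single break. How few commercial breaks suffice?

Total = 125 + 110 + 105 + 100 + 85 + 85 + 60 = 670 s.
Lower bound: ⌈670/130⌉ = 6 commercial breaks.
A packing using 7 commercial breaks:
  break 1: 125 = 125
  break 2: 110 = 110
  break 3: 105 = 105
  break 4: 100 = 100
  break 5: 85 = 85
  break 6: 85 = 85
  break 7: 60 = 60
No arrangement into 6 commercial breaks stays within capacity, so 7 is optimal.

7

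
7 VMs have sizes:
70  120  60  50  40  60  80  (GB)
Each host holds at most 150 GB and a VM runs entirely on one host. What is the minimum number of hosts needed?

Total = 120 + 80 + 70 + 60 + 60 + 50 + 40 = 480 GB.
Lower bound: ⌈480/150⌉ = 4 hosts.
A packing using 4 hosts:
  host 1: 120 = 120
  host 2: 80 + 70 = 150
  host 3: 60 + 60 = 120
  host 4: 50 + 40 = 90
This matches the lower bound, so 4 is optimal.

4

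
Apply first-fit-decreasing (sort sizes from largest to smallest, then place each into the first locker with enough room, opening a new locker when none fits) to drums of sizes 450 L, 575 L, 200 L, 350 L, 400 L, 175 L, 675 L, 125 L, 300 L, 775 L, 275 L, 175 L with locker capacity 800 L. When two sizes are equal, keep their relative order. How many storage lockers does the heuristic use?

6

Sorted descending: 775, 675, 575, 450, 400, 350, 300, 275, 200, 175, 175, 125.
  775 → locker 1 (new)  [load 775/800]
  675 → locker 2 (new)  [load 675/800]
  575 → locker 3 (new)  [load 575/800]
  450 → locker 4 (new)  [load 450/800]
  400 → locker 5 (new)  [load 400/800]
  350 → locker 4  [load 800/800]
  300 → locker 5  [load 700/800]
  275 → locker 6 (new)  [load 275/800]
  200 → locker 3  [load 775/800]
  175 → locker 6  [load 450/800]
  175 → locker 6  [load 625/800]
  125 → locker 2  [load 800/800]
6 storage lockers opened.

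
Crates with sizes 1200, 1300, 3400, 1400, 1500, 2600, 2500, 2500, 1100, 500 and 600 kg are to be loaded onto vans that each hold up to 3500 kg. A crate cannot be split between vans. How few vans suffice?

7

Total = 3400 + 2600 + 2500 + 2500 + 1500 + 1400 + 1300 + 1200 + 1100 + 600 + 500 = 18600 kg.
Lower bound: ⌈18600/3500⌉ = 6 vans.
A packing using 7 vans:
  van 1: 3400 = 3400
  van 2: 2600 + 600 = 3200
  van 3: 2500 + 500 = 3000
  van 4: 2500 = 2500
  van 5: 1500 + 1400 = 2900
  van 6: 1300 + 1200 = 2500
  van 7: 1100 = 1100
No arrangement into 6 vans stays within capacity, so 7 is optimal.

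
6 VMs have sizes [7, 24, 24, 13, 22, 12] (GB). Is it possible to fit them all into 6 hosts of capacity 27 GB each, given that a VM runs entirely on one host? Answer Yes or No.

Yes

A valid assignment using 5 hosts:
  host 1: 24 = 24
  host 2: 24 = 24
  host 3: 22 = 22
  host 4: 13 + 12 = 25
  host 5: 7 = 7
That uses only 5 ≤ 6, so 6 hosts are enough.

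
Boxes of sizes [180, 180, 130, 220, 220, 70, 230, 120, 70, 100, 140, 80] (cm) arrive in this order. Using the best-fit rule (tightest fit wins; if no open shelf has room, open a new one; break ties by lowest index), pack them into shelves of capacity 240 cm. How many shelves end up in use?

  180 → shelf 1 (new)  [load 180/240]
  180 → shelf 2 (new)  [load 180/240]
  130 → shelf 3 (new)  [load 130/240]
  220 → shelf 4 (new)  [load 220/240]
  220 → shelf 5 (new)  [load 220/240]
  70 → shelf 3  [load 200/240]
  230 → shelf 6 (new)  [load 230/240]
  120 → shelf 7 (new)  [load 120/240]
  70 → shelf 7  [load 190/240]
  100 → shelf 8 (new)  [load 100/240]
  140 → shelf 8  [load 240/240]
  80 → shelf 9 (new)  [load 80/240]
9 shelves opened.

9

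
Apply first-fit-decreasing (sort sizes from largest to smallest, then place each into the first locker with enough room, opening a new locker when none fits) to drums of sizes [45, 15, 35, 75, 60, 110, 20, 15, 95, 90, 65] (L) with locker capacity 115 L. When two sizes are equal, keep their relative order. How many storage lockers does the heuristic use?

6

Sorted descending: 110, 95, 90, 75, 65, 60, 45, 35, 20, 15, 15.
  110 → locker 1 (new)  [load 110/115]
  95 → locker 2 (new)  [load 95/115]
  90 → locker 3 (new)  [load 90/115]
  75 → locker 4 (new)  [load 75/115]
  65 → locker 5 (new)  [load 65/115]
  60 → locker 6 (new)  [load 60/115]
  45 → locker 5  [load 110/115]
  35 → locker 4  [load 110/115]
  20 → locker 2  [load 115/115]
  15 → locker 3  [load 105/115]
  15 → locker 6  [load 75/115]
6 storage lockers opened.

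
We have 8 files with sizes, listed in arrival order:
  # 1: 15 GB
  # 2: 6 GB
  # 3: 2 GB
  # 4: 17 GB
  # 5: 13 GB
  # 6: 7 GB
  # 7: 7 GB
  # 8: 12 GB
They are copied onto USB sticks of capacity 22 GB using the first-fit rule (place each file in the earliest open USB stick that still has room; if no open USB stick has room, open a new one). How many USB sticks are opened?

  15 → USB stick 1 (new)  [load 15/22]
  6 → USB stick 1  [load 21/22]
  2 → USB stick 2 (new)  [load 2/22]
  17 → USB stick 2  [load 19/22]
  13 → USB stick 3 (new)  [load 13/22]
  7 → USB stick 3  [load 20/22]
  7 → USB stick 4 (new)  [load 7/22]
  12 → USB stick 4  [load 19/22]
4 USB sticks opened.

4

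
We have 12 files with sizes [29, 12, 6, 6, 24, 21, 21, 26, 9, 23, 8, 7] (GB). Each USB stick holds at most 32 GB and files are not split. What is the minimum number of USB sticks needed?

Total = 29 + 26 + 24 + 23 + 21 + 21 + 12 + 9 + 8 + 7 + 6 + 6 = 192 GB.
Lower bound: ⌈192/32⌉ = 6 USB sticks.
A packing using 7 USB sticks:
  USB stick 1: 29 = 29
  USB stick 2: 26 + 6 = 32
  USB stick 3: 24 + 8 = 32
  USB stick 4: 23 + 9 = 32
  USB stick 5: 21 + 7 = 28
  USB stick 6: 21 + 6 = 27
  USB stick 7: 12 = 12
No arrangement into 6 USB sticks stays within capacity, so 7 is optimal.

7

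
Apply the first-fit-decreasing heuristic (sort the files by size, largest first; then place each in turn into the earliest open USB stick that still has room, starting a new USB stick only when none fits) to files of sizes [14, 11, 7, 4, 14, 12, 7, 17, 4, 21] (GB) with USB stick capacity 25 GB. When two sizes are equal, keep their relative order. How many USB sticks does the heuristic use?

Sorted descending: 21, 17, 14, 14, 12, 11, 7, 7, 4, 4.
  21 → USB stick 1 (new)  [load 21/25]
  17 → USB stick 2 (new)  [load 17/25]
  14 → USB stick 3 (new)  [load 14/25]
  14 → USB stick 4 (new)  [load 14/25]
  12 → USB stick 5 (new)  [load 12/25]
  11 → USB stick 3  [load 25/25]
  7 → USB stick 2  [load 24/25]
  7 → USB stick 4  [load 21/25]
  4 → USB stick 1  [load 25/25]
  4 → USB stick 4  [load 25/25]
5 USB sticks opened.

5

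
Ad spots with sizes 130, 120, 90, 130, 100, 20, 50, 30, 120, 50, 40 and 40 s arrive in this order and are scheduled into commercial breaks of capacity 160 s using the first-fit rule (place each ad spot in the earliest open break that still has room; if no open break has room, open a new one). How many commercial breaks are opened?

  130 → break 1 (new)  [load 130/160]
  120 → break 2 (new)  [load 120/160]
  90 → break 3 (new)  [load 90/160]
  130 → break 4 (new)  [load 130/160]
  100 → break 5 (new)  [load 100/160]
  20 → break 1  [load 150/160]
  50 → break 3  [load 140/160]
  30 → break 2  [load 150/160]
  120 → break 6 (new)  [load 120/160]
  50 → break 5  [load 150/160]
  40 → break 6  [load 160/160]
  40 → break 7 (new)  [load 40/160]
7 commercial breaks opened.

7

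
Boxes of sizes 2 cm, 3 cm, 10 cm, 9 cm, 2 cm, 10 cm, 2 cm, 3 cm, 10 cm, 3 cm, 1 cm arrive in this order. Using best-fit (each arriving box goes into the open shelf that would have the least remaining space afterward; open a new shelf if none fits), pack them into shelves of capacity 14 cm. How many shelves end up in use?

  2 → shelf 1 (new)  [load 2/14]
  3 → shelf 1  [load 5/14]
  10 → shelf 2 (new)  [load 10/14]
  9 → shelf 1  [load 14/14]
  2 → shelf 2  [load 12/14]
  10 → shelf 3 (new)  [load 10/14]
  2 → shelf 2  [load 14/14]
  3 → shelf 3  [load 13/14]
  10 → shelf 4 (new)  [load 10/14]
  3 → shelf 4  [load 13/14]
  1 → shelf 3  [load 14/14]
4 shelves opened.

4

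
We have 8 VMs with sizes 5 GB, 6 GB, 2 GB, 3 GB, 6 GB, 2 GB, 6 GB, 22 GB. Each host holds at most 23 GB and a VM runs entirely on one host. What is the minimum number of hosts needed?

Total = 22 + 6 + 6 + 6 + 5 + 3 + 2 + 2 = 52 GB.
Lower bound: ⌈52/23⌉ = 3 hosts.
A packing using 3 hosts:
  host 1: 22 = 22
  host 2: 6 + 6 + 6 + 5 = 23
  host 3: 3 + 2 + 2 = 7
This matches the lower bound, so 3 is optimal.

3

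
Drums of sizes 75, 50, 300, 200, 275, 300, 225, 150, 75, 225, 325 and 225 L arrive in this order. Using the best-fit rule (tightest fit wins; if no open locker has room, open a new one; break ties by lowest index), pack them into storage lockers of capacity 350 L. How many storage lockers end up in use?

  75 → locker 1 (new)  [load 75/350]
  50 → locker 1  [load 125/350]
  300 → locker 2 (new)  [load 300/350]
  200 → locker 1  [load 325/350]
  275 → locker 3 (new)  [load 275/350]
  300 → locker 4 (new)  [load 300/350]
  225 → locker 5 (new)  [load 225/350]
  150 → locker 6 (new)  [load 150/350]
  75 → locker 3  [load 350/350]
  225 → locker 7 (new)  [load 225/350]
  325 → locker 8 (new)  [load 325/350]
  225 → locker 9 (new)  [load 225/350]
9 storage lockers opened.

9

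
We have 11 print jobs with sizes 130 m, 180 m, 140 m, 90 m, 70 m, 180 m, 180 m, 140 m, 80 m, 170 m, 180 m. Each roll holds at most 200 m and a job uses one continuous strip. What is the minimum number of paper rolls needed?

Total = 180 + 180 + 180 + 180 + 170 + 140 + 140 + 130 + 90 + 80 + 70 = 1540 m.
Lower bound: ⌈1540/200⌉ = 8 paper rolls.
A packing using 9 paper rolls:
  roll 1: 180 = 180
  roll 2: 180 = 180
  roll 3: 180 = 180
  roll 4: 180 = 180
  roll 5: 170 = 170
  roll 6: 140 = 140
  roll 7: 140 = 140
  roll 8: 130 + 70 = 200
  roll 9: 90 + 80 = 170
No arrangement into 8 paper rolls stays within capacity, so 9 is optimal.

9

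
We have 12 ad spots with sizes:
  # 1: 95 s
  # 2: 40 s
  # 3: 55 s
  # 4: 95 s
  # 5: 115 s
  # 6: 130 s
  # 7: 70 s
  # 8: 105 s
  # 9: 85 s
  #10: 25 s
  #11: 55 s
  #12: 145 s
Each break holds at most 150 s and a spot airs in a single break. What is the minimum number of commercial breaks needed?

8

Total = 145 + 130 + 115 + 105 + 95 + 95 + 85 + 70 + 55 + 55 + 40 + 25 = 1015 s.
Lower bound: ⌈1015/150⌉ = 7 commercial breaks.
A packing using 8 commercial breaks:
  break 1: 145 = 145
  break 2: 130 = 130
  break 3: 115 + 25 = 140
  break 4: 105 + 40 = 145
  break 5: 95 + 55 = 150
  break 6: 95 + 55 = 150
  break 7: 85 = 85
  break 8: 70 = 70
No arrangement into 7 commercial breaks stays within capacity, so 8 is optimal.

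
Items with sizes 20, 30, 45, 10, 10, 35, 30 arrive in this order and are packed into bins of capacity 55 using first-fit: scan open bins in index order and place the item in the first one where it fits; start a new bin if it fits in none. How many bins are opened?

4

  20 → bin 1 (new)  [load 20/55]
  30 → bin 1  [load 50/55]
  45 → bin 2 (new)  [load 45/55]
  10 → bin 2  [load 55/55]
  10 → bin 3 (new)  [load 10/55]
  35 → bin 3  [load 45/55]
  30 → bin 4 (new)  [load 30/55]
4 bins opened.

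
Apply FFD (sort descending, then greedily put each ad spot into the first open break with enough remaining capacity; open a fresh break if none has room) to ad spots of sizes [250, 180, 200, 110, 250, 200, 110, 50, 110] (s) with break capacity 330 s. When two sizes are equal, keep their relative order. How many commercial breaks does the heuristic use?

5

Sorted descending: 250, 250, 200, 200, 180, 110, 110, 110, 50.
  250 → break 1 (new)  [load 250/330]
  250 → break 2 (new)  [load 250/330]
  200 → break 3 (new)  [load 200/330]
  200 → break 4 (new)  [load 200/330]
  180 → break 5 (new)  [load 180/330]
  110 → break 3  [load 310/330]
  110 → break 4  [load 310/330]
  110 → break 5  [load 290/330]
  50 → break 1  [load 300/330]
5 commercial breaks opened.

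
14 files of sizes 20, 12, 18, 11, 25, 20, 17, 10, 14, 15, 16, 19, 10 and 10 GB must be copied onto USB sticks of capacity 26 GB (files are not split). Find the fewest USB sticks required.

Total = 25 + 20 + 20 + 19 + 18 + 17 + 16 + 15 + 14 + 12 + 11 + 10 + 10 + 10 = 217 GB.
Lower bound: ⌈217/26⌉ = 9 USB sticks.
A packing using 10 USB sticks:
  USB stick 1: 25 = 25
  USB stick 2: 20 = 20
  USB stick 3: 20 = 20
  USB stick 4: 19 = 19
  USB stick 5: 18 = 18
  USB stick 6: 17 = 17
  USB stick 7: 16 + 10 = 26
  USB stick 8: 15 + 11 = 26
  USB stick 9: 14 + 12 = 26
  USB stick 10: 10 + 10 = 20
No arrangement into 9 USB sticks stays within capacity, so 10 is optimal.

10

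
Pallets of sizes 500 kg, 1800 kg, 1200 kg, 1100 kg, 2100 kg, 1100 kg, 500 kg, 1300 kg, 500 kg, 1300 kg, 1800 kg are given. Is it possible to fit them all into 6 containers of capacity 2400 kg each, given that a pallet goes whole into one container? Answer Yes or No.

A valid assignment using 6 containers:
  container 1: 2100 = 2100
  container 2: 1800 + 500 = 2300
  container 3: 1800 + 500 = 2300
  container 4: 1300 + 1100 = 2400
  container 5: 1300 + 1100 = 2400
  container 6: 1200 + 500 = 1700
Every load is within 2400 kg, so 6 containers suffice.

Yes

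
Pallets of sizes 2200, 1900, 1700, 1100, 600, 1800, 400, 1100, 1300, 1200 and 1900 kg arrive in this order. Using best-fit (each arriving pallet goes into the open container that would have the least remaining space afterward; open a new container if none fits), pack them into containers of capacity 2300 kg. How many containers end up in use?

8

  2200 → container 1 (new)  [load 2200/2300]
  1900 → container 2 (new)  [load 1900/2300]
  1700 → container 3 (new)  [load 1700/2300]
  1100 → container 4 (new)  [load 1100/2300]
  600 → container 3  [load 2300/2300]
  1800 → container 5 (new)  [load 1800/2300]
  400 → container 2  [load 2300/2300]
  1100 → container 4  [load 2200/2300]
  1300 → container 6 (new)  [load 1300/2300]
  1200 → container 7 (new)  [load 1200/2300]
  1900 → container 8 (new)  [load 1900/2300]
8 containers opened.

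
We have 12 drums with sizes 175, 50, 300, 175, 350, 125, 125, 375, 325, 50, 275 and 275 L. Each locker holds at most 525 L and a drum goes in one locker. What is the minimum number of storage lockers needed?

6

Total = 375 + 350 + 325 + 300 + 275 + 275 + 175 + 175 + 125 + 125 + 50 + 50 = 2600 L.
Lower bound: ⌈2600/525⌉ = 5 storage lockers.
Also, 6 drums each exceed 525/2 L, and no two of those can share a locker, so at least 6 storage lockers are needed.
A packing using 6 storage lockers:
  locker 1: 375 + 125 = 500
  locker 2: 350 + 175 = 525
  locker 3: 325 + 175 = 500
  locker 4: 300 + 125 + 50 + 50 = 525
  locker 5: 275 = 275
  locker 6: 275 = 275
This matches the lower bound, so 6 is optimal.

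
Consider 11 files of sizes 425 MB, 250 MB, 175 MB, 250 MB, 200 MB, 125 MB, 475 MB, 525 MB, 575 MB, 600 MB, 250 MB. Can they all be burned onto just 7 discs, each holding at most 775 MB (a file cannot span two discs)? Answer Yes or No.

Yes

A valid assignment using 6 discs:
  disc 1: 600 + 175 = 775
  disc 2: 575 + 200 = 775
  disc 3: 525 + 250 = 775
  disc 4: 475 + 250 = 725
  disc 5: 425 + 250 = 675
  disc 6: 125 = 125
That uses only 6 ≤ 7, so 7 discs are enough.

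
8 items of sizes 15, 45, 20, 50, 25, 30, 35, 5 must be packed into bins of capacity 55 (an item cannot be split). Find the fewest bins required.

5

Total = 50 + 45 + 35 + 30 + 25 + 20 + 15 + 5 = 225.
Lower bound: ⌈225/55⌉ = 5 bins.
A packing using 5 bins:
  bin 1: 50 + 5 = 55
  bin 2: 45 = 45
  bin 3: 35 + 20 = 55
  bin 4: 30 + 25 = 55
  bin 5: 15 = 15
This matches the lower bound, so 5 is optimal.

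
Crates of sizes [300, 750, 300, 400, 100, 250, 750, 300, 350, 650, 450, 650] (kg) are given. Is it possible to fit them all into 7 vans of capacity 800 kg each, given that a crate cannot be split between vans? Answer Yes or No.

No

Total = 5250 kg; ⌈5250/800⌉ = 7.
The bound of 7 does not rule out 7, but exhaustive search shows no assignment into 7 vans of capacity 800 kg exists — the minimum is 8.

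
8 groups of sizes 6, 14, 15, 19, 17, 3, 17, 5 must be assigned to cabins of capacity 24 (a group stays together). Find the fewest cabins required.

5

Total = 19 + 17 + 17 + 15 + 14 + 6 + 5 + 3 = 96.
Lower bound: ⌈96/24⌉ = 4 cabins.
Also, 5 groups each exceed 12, and no two of those can share a cabin, so at least 5 cabins are needed.
A packing using 5 cabins:
  cabin 1: 19 + 5 = 24
  cabin 2: 17 + 6 = 23
  cabin 3: 17 + 3 = 20
  cabin 4: 15 = 15
  cabin 5: 14 = 14
This matches the lower bound, so 5 is optimal.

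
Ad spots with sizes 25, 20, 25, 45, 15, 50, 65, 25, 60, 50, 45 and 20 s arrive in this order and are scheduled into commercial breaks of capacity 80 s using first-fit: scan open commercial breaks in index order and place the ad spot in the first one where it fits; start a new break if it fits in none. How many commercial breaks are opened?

  25 → break 1 (new)  [load 25/80]
  20 → break 1  [load 45/80]
  25 → break 1  [load 70/80]
  45 → break 2 (new)  [load 45/80]
  15 → break 2  [load 60/80]
  50 → break 3 (new)  [load 50/80]
  65 → break 4 (new)  [load 65/80]
  25 → break 3  [load 75/80]
  60 → break 5 (new)  [load 60/80]
  50 → break 6 (new)  [load 50/80]
  45 → break 7 (new)  [load 45/80]
  20 → break 2  [load 80/80]
7 commercial breaks opened.

7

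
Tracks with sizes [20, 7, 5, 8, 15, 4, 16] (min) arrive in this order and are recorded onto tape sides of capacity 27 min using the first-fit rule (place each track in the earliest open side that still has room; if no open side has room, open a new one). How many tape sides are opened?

  20 → side 1 (new)  [load 20/27]
  7 → side 1  [load 27/27]
  5 → side 2 (new)  [load 5/27]
  8 → side 2  [load 13/27]
  15 → side 3 (new)  [load 15/27]
  4 → side 2  [load 17/27]
  16 → side 4 (new)  [load 16/27]
4 tape sides opened.

4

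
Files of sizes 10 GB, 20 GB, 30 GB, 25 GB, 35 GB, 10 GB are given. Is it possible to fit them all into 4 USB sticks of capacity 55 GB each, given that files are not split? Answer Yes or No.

Yes

A valid assignment using 3 USB sticks:
  USB stick 1: 35 + 20 = 55
  USB stick 2: 30 + 25 = 55
  USB stick 3: 10 + 10 = 20
That uses only 3 ≤ 4, so 4 USB sticks are enough.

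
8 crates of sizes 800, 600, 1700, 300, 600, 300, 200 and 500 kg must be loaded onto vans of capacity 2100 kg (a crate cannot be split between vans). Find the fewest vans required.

3

Total = 1700 + 800 + 600 + 600 + 500 + 300 + 300 + 200 = 5000 kg.
Lower bound: ⌈5000/2100⌉ = 3 vans.
A packing using 3 vans:
  van 1: 1700 + 300 = 2000
  van 2: 800 + 600 + 600 = 2000
  van 3: 500 + 300 + 200 = 1000
This matches the lower bound, so 3 is optimal.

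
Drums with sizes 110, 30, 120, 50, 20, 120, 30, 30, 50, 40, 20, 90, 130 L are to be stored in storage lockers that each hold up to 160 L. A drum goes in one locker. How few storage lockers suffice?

Total = 130 + 120 + 120 + 110 + 90 + 50 + 50 + 40 + 30 + 30 + 30 + 20 + 20 = 840 L.
Lower bound: ⌈840/160⌉ = 6 storage lockers.
A packing using 6 storage lockers:
  locker 1: 130 + 30 = 160
  locker 2: 120 + 40 = 160
  locker 3: 120 + 30 = 150
  locker 4: 110 + 50 = 160
  locker 5: 90 + 50 + 20 = 160
  locker 6: 30 + 20 = 50
This matches the lower bound, so 6 is optimal.

6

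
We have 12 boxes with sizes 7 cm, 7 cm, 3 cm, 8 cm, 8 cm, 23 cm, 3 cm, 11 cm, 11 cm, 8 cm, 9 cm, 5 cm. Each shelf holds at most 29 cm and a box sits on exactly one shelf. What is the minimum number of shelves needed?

Total = 23 + 11 + 11 + 9 + 8 + 8 + 8 + 7 + 7 + 5 + 3 + 3 = 103 cm.
Lower bound: ⌈103/29⌉ = 4 shelves.
A packing using 4 shelves:
  shelf 1: 23 + 5 = 28
  shelf 2: 11 + 11 + 7 = 29
  shelf 3: 9 + 8 + 8 + 3 = 28
  shelf 4: 8 + 7 + 3 = 18
This matches the lower bound, so 4 is optimal.

4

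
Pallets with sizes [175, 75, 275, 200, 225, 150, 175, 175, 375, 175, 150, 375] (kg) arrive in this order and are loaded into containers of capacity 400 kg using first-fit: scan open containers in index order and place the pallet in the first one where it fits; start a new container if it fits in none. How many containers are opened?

  175 → container 1 (new)  [load 175/400]
  75 → container 1  [load 250/400]
  275 → container 2 (new)  [load 275/400]
  200 → container 3 (new)  [load 200/400]
  225 → container 4 (new)  [load 225/400]
  150 → container 1  [load 400/400]
  175 → container 3  [load 375/400]
  175 → container 4  [load 400/400]
  375 → container 5 (new)  [load 375/400]
  175 → container 6 (new)  [load 175/400]
  150 → container 6  [load 325/400]
  375 → container 7 (new)  [load 375/400]
7 containers opened.

7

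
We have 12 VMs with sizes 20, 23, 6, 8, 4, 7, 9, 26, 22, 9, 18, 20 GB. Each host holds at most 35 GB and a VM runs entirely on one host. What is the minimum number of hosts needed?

6

Total = 26 + 23 + 22 + 20 + 20 + 18 + 9 + 9 + 8 + 7 + 6 + 4 = 172 GB.
Lower bound: ⌈172/35⌉ = 5 hosts.
Also, 6 VMs each exceed 35/2 GB, and no two of those can share a host, so at least 6 hosts are needed.
A packing using 6 hosts:
  host 1: 26 + 9 = 35
  host 2: 23 + 9 = 32
  host 3: 22 + 8 + 4 = 34
  host 4: 20 + 7 + 6 = 33
  host 5: 20 = 20
  host 6: 18 = 18
This matches the lower bound, so 6 is optimal.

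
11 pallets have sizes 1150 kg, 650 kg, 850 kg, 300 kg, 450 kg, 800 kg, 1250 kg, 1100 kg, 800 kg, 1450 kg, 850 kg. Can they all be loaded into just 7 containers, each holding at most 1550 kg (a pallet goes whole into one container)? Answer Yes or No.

Total = 9650 kg; ⌈9650/1550⌉ = 7.
8 pallets each exceed half the capacity and cannot share a container, forcing at least 8 containers.
At least 8 containers are required, but only 7 are allowed.

No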